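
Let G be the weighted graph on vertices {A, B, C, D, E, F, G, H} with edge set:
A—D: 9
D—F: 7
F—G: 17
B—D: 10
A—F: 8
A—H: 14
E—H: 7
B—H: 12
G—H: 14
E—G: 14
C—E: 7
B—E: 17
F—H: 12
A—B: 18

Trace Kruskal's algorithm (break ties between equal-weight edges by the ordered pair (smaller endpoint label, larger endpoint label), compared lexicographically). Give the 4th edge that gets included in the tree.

A-F

Sort edges by weight, then run Kruskal:
C—E (7): add — endpoints in different components.
D—F (7): add — endpoints in different components.
E—H (7): add — endpoints in different components.
A—F (8): add — endpoints in different components.
A—D (9): skip — A and D already connected.
B—D (10): add — endpoints in different components.
B—H (12): add — endpoints in different components.
F—H (12): skip — F and H already connected.
A—H (14): skip — A and H already connected.
E—G (14): add — endpoints in different components.
The 4th edge added is A—F.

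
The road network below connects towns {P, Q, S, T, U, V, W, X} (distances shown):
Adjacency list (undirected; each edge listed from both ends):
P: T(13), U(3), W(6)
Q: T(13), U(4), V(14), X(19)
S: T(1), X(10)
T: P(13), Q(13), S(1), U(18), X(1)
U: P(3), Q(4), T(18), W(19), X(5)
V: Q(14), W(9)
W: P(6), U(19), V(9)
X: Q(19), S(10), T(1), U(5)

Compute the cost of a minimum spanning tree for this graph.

Prim's algorithm from Q:
Step 1: frontier [Q U 4, Q T 13, Q V 14, Q X 19] → take Q U (4); add U.
Step 2: frontier [Q T 13, Q V 14, Q X 19, P U 3, U X 5, T U 18, U W 19] → take P U (3); add P.
Step 3: frontier [P W 6, P T 13, Q T 13, Q V 14, Q X 19, U X 5, T U 18, U W 19] → take U X (5); add X.
Step 4: frontier [P W 6, P T 13, Q T 13, Q V 14, T U 18, U W 19, T X 1, S X 10] → take T X (1); add T.
Step 5: frontier [P W 6, Q V 14, S T 1, U W 19, S X 10] → take S T (1); add S.
Step 6: frontier [P W 6, Q V 14, U W 19] → take P W (6); add W.
Step 7: frontier [Q V 14, V W 9] → take V W (9); add V.
MST edges: Q U, P U, U X, T X, S T, P W, V W; total weight 4+3+5+1+1+6+9 = 29.

29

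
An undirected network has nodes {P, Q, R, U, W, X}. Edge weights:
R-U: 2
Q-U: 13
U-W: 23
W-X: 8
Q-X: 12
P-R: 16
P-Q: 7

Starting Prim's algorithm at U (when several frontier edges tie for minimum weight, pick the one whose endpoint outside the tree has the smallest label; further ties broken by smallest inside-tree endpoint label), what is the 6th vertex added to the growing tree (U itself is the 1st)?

W

Grow the tree from U using Prim:
Step 1: cheapest edge leaving the tree is R-U (2); add R.
Step 2: cheapest edge leaving the tree is Q-U (13); add Q.
Step 3: cheapest edge leaving the tree is P-Q (7); add P.
Step 4: cheapest edge leaving the tree is Q-X (12); add X.
Step 5: cheapest edge leaving the tree is W-X (8); add W.
Vertex order: U, R, Q, P, X, W. The 6th vertex is W.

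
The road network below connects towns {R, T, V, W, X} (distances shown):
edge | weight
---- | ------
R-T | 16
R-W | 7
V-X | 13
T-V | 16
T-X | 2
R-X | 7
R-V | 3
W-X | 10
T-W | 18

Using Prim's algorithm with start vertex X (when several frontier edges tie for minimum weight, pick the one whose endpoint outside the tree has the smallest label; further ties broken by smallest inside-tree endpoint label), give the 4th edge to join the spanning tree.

R-W

Prim, starting at X.
Step 1: frontier [T-X 2, R-X 7, W-X 10, V-X 13] → take T-X (2); add T.
Step 2: frontier [R-T 16, T-V 16, T-W 18, R-X 7, W-X 10, V-X 13] → take R-X (7); add R.
Step 3: frontier [R-V 3, R-W 7, T-V 16, T-W 18, W-X 10, V-X 13] → take R-V (3); add V.
Step 4: frontier [R-W 7, T-W 18, W-X 10] → take R-W (7); add W.
The 4th edge added is R-W.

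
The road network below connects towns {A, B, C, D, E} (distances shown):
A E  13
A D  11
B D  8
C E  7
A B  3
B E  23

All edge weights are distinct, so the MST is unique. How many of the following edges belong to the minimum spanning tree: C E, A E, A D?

2

Kruskal: consider edges lightest-first.
A B (3): add — endpoints in different components.
C E (7): add — endpoints in different components.
B D (8): add — endpoints in different components.
A D (11): skip — A and D already connected.
A E (13): add — endpoints in different components.
MST edge set: {A B, C E, B D, A E}.
Of the listed edges, {C E, A E} are in the MST → 2.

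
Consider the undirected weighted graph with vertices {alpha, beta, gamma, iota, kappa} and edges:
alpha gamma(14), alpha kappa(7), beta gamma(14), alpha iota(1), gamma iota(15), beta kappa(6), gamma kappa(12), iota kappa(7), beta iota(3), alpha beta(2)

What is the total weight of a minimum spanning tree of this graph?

21

Prim's algorithm from alpha:
Step 1: frontier [alpha iota 1, alpha beta 2, alpha kappa 7, alpha gamma 14] → take alpha iota (1); add iota.
Step 2: frontier [alpha beta 2, alpha kappa 7, alpha gamma 14, beta iota 3, iota kappa 7, gamma iota 15] → take alpha beta (2); add beta.
Step 3: frontier [alpha kappa 7, alpha gamma 14, beta kappa 6, beta gamma 14, iota kappa 7, gamma iota 15] → take beta kappa (6); add kappa.
Step 4: frontier [alpha gamma 14, beta gamma 14, gamma iota 15, gamma kappa 12] → take gamma kappa (12); add gamma.
MST edges: alpha iota, alpha beta, beta kappa, gamma kappa; total weight 1+2+6+12 = 21.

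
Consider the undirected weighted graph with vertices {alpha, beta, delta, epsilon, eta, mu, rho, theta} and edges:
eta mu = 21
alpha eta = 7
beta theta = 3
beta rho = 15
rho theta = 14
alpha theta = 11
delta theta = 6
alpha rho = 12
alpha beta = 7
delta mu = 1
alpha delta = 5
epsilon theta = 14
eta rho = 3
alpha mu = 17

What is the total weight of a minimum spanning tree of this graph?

39

Kruskal's algorithm — process edges by increasing weight (ties by edge label):
delta mu (1): add — endpoints in different components.
beta theta (3): add — endpoints in different components.
eta rho (3): add — endpoints in different components.
alpha delta (5): add — endpoints in different components.
delta theta (6): add — endpoints in different components.
alpha beta (7): skip — beta and alpha already connected.
alpha eta (7): add — endpoints in different components.
alpha theta (11): skip — alpha and theta already connected.
alpha rho (12): skip — rho and alpha already connected.
epsilon theta (14): add — endpoints in different components.
MST edges: delta mu, beta theta, eta rho, alpha delta, delta theta, alpha eta, epsilon theta; total weight 1+3+3+5+6+7+14 = 39.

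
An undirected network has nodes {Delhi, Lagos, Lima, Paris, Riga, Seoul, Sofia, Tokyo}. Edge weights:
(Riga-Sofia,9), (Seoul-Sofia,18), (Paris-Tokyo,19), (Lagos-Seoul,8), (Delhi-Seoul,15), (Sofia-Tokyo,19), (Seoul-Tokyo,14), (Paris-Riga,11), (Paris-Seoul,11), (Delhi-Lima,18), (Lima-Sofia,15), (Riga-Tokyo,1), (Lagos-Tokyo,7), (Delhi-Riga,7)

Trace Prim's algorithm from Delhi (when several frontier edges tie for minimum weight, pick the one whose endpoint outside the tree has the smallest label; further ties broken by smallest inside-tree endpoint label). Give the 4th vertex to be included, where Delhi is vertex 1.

Lagos

Prim, starting at Delhi.
Step 1: cheapest edge leaving the tree is Delhi-Riga (7); add Riga.
Step 2: cheapest edge leaving the tree is Riga-Tokyo (1); add Tokyo.
Step 3: cheapest edge leaving the tree is Lagos-Tokyo (7); add Lagos.
Step 4: cheapest edge leaving the tree is Lagos-Seoul (8); add Seoul.
Step 5: cheapest edge leaving the tree is Riga-Sofia (9); add Sofia.
Step 6: cheapest edge leaving the tree is Paris-Riga (11); add Paris.
Step 7: cheapest edge leaving the tree is Lima-Sofia (15); add Lima.
Vertex order: Delhi, Riga, Tokyo, Lagos, Seoul, Sofia, Paris, Lima. The 4th vertex is Lagos.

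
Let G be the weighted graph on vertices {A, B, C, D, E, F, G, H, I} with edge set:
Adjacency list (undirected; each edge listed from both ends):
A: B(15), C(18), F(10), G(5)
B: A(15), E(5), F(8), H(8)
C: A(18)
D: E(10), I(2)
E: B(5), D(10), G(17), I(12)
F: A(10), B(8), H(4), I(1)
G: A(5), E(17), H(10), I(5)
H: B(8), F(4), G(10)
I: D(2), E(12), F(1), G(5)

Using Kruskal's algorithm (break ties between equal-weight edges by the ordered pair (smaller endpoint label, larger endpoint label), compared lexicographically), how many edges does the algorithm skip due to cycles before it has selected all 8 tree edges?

Sort edges by weight, then run Kruskal:
F-I (1): add — endpoints in different components.
D-I (2): add — endpoints in different components.
F-H (4): add — endpoints in different components.
A-G (5): add — endpoints in different components.
B-E (5): add — endpoints in different components.
G-I (5): add — endpoints in different components.
B-F (8): add — endpoints in different components.
B-H (8): skip — B and H already connected.
A-F (10): skip — A and F already connected.
D-E (10): skip — D and E already connected.
G-H (10): skip — G and H already connected.
E-I (12): skip — E and I already connected.
A-B (15): skip — A and B already connected.
E-G (17): skip — E and G already connected.
A-C (18): add — endpoints in different components.
Edges rejected before the tree was complete: 7.

7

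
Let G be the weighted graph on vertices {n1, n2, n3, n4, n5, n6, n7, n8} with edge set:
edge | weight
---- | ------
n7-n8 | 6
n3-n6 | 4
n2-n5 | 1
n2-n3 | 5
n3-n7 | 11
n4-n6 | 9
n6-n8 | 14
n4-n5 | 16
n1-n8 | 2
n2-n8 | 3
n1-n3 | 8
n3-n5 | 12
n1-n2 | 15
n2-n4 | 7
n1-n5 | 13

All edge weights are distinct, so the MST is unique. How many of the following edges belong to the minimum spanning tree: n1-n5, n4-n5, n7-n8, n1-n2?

Kruskal's algorithm — process edges by increasing weight (ties by edge label):
n2-n5 (1): add — endpoints in different components.
n1-n8 (2): add — endpoints in different components.
n2-n8 (3): add — endpoints in different components.
n3-n6 (4): add — endpoints in different components.
n2-n3 (5): add — endpoints in different components.
n7-n8 (6): add — endpoints in different components.
n2-n4 (7): add — endpoints in different components.
MST edge set: {n2-n5, n1-n8, n2-n8, n3-n6, n2-n3, n7-n8, n2-n4}.
Of the listed edges, {n7-n8} are in the MST → 1.

1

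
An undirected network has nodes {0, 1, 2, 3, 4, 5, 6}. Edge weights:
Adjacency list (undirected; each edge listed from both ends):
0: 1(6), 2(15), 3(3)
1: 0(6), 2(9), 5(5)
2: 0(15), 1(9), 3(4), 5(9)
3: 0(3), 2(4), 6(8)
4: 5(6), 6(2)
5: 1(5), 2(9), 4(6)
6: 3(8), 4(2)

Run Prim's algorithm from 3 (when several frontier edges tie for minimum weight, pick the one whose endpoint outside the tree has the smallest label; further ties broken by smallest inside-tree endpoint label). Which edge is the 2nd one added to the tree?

Prim's algorithm from 3:
Step 1: cheapest edge leaving the tree is 0—3 (3); add 0.
Step 2: cheapest edge leaving the tree is 2—3 (4); add 2.
Step 3: cheapest edge leaving the tree is 0—1 (6); add 1.
Step 4: cheapest edge leaving the tree is 1—5 (5); add 5.
Step 5: cheapest edge leaving the tree is 4—5 (6); add 4.
Step 6: cheapest edge leaving the tree is 4—6 (2); add 6.
The 2nd edge added is 2—3.

2-3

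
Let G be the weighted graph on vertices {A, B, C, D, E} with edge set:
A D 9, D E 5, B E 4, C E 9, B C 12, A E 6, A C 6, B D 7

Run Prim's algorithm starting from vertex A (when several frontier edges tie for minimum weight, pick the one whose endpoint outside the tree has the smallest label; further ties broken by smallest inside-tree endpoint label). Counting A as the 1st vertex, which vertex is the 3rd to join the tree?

Grow the tree from A using Prim:
Step 1: cheapest edge leaving the tree is A C (6); add C.
Step 2: cheapest edge leaving the tree is A E (6); add E.
Step 3: cheapest edge leaving the tree is B E (4); add B.
Step 4: cheapest edge leaving the tree is D E (5); add D.
Vertex order: A, C, E, B, D. The 3rd vertex is E.

E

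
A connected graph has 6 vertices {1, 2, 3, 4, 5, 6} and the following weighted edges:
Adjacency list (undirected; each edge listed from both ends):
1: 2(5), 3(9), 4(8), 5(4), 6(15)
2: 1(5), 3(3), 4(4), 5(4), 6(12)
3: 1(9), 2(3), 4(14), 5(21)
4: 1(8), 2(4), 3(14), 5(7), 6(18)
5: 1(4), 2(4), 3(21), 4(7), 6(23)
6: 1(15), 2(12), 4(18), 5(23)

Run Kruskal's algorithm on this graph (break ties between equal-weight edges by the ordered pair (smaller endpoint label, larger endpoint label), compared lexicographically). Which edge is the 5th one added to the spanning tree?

Sort edges by weight, then run Kruskal:
2–3 (3): add — endpoints in different components.
1–5 (4): add — endpoints in different components.
2–4 (4): add — endpoints in different components.
2–5 (4): add — endpoints in different components.
1–2 (5): skip — 1 and 2 already connected.
4–5 (7): skip — 4 and 5 already connected.
1–4 (8): skip — 1 and 4 already connected.
1–3 (9): skip — 1 and 3 already connected.
2–6 (12): add — endpoints in different components.
The 5th edge added is 2–6.

2-6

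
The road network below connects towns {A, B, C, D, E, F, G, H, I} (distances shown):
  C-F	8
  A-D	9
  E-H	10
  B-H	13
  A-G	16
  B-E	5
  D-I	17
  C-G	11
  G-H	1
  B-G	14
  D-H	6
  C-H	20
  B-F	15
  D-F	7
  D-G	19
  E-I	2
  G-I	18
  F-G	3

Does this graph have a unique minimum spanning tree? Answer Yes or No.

Kruskal: consider edges lightest-first.
G-H (1): add — endpoints in different components.
E-I (2): add — endpoints in different components.
F-G (3): add — endpoints in different components.
B-E (5): add — endpoints in different components.
D-H (6): add — endpoints in different components.
D-F (7): skip — D and F already connected.
C-F (8): add — endpoints in different components.
A-D (9): add — endpoints in different components.
E-H (10): add — endpoints in different components.
Every non-tree edge has weight strictly greater than the heaviest edge on the tree path between its endpoints, so the MST is unique.

Yes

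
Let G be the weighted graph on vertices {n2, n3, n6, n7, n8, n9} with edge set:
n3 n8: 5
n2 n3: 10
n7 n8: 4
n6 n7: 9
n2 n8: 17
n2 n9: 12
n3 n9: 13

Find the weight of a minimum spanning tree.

Prim, starting at n8.
Step 1: frontier [n7 n8 4, n3 n8 5, n2 n8 17] → take n7 n8 (4); add n7.
Step 2: frontier [n6 n7 9, n3 n8 5, n2 n8 17] → take n3 n8 (5); add n3.
Step 3: frontier [n2 n3 10, n3 n9 13, n6 n7 9, n2 n8 17] → take n6 n7 (9); add n6.
Step 4: frontier [n2 n3 10, n3 n9 13, n2 n8 17] → take n2 n3 (10); add n2.
Step 5: frontier [n2 n9 12, n3 n9 13] → take n2 n9 (12); add n9.
MST edges: n7 n8, n3 n8, n6 n7, n2 n3, n2 n9; total weight 4+5+9+10+12 = 40.

40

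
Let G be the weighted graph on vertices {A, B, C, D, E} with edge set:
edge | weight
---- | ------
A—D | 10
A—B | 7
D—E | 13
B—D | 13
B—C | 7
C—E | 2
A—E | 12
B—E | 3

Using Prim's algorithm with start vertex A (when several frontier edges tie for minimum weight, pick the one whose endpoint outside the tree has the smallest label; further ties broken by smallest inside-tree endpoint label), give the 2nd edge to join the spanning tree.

B-E

Grow the tree from A using Prim:
Step 1: cheapest edge leaving the tree is A—B (7); add B.
Step 2: cheapest edge leaving the tree is B—E (3); add E.
Step 3: cheapest edge leaving the tree is C—E (2); add C.
Step 4: cheapest edge leaving the tree is A—D (10); add D.
The 2nd edge added is B—E.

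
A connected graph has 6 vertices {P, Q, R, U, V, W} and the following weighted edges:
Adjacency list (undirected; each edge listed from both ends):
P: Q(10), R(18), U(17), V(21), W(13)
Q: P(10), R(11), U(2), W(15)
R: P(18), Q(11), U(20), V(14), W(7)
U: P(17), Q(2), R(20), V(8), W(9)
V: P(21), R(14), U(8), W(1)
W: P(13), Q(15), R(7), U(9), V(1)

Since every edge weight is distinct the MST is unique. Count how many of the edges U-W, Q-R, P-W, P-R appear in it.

0

Kruskal: consider edges lightest-first.
V-W (1): add. Components now {V,W} {R} {P} {U} {Q}
Q-U (2): add. Components now {V,W} {R} {P} {Q,U}
R-W (7): add. Components now {R,V,W} {P} {Q,U}
U-V (8): add. Components now {Q,R,U,V,W} {P}
U-W (9): skip — W and U already connected.
P-Q (10): add. Components now {P,Q,R,U,V,W}
MST edge set: {V-W, Q-U, R-W, U-V, P-Q}.
Of the listed edges, {} are in the MST → 0.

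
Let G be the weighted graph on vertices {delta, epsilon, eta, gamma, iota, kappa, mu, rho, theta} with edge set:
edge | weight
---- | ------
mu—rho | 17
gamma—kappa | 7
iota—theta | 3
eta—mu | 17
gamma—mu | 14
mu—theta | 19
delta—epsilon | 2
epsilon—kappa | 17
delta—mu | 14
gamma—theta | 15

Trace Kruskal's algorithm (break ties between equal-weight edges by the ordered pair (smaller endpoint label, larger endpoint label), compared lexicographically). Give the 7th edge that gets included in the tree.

eta-mu

Kruskal's algorithm — process edges by increasing weight (ties by edge label):
delta—epsilon (2): add — endpoints in different components.
iota—theta (3): add — endpoints in different components.
gamma—kappa (7): add — endpoints in different components.
delta—mu (14): add — endpoints in different components.
gamma—mu (14): add — endpoints in different components.
gamma—theta (15): add — endpoints in different components.
epsilon—kappa (17): skip — kappa and epsilon already connected.
eta—mu (17): add — endpoints in different components.
mu—rho (17): add — endpoints in different components.
The 7th edge added is eta—mu.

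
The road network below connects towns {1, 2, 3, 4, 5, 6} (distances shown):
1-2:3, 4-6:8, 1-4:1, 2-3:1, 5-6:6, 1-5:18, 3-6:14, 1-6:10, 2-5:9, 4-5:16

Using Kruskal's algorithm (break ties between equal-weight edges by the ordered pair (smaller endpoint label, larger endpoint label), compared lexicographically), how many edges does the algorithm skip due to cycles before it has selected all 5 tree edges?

0

Sort edges by weight, then run Kruskal:
1-4 (1): add. Components now {1,4} {2} {3} {5} {6}
2-3 (1): add. Components now {1,4} {2,3} {5} {6}
1-2 (3): add. Components now {1,2,3,4} {5} {6}
5-6 (6): add. Components now {1,2,3,4} {5,6}
4-6 (8): add. Components now {1,2,3,4,5,6}
Edges rejected before the tree was complete: 0.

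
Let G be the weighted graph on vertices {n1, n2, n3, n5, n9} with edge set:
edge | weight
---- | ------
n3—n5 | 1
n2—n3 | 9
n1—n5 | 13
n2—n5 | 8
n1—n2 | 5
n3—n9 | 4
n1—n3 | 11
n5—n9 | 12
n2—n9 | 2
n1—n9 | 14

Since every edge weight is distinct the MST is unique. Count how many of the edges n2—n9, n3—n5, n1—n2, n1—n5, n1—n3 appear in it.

Kruskal: consider edges lightest-first.
n3—n5 (1): add — endpoints in different components.
n2—n9 (2): add — endpoints in different components.
n3—n9 (4): add — endpoints in different components.
n1—n2 (5): add — endpoints in different components.
MST edge set: {n3—n5, n2—n9, n3—n9, n1—n2}.
Of the listed edges, {n2—n9, n3—n5, n1—n2} are in the MST → 3.

3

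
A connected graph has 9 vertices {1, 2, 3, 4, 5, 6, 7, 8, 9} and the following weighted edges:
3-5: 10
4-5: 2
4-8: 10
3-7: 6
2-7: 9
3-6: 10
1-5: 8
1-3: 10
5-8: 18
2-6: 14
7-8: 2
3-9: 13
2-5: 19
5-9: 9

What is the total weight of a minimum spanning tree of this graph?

Kruskal's algorithm — process edges by increasing weight (ties by edge label):
4-5 (2): add — endpoints in different components.
7-8 (2): add — endpoints in different components.
3-7 (6): add — endpoints in different components.
1-5 (8): add — endpoints in different components.
2-7 (9): add — endpoints in different components.
5-9 (9): add — endpoints in different components.
1-3 (10): add — endpoints in different components.
3-5 (10): skip — 3 and 5 already connected.
3-6 (10): add — endpoints in different components.
MST edges: 4-5, 7-8, 3-7, 1-5, 2-7, 5-9, 1-3, 3-6; total weight 2+2+6+8+9+9+10+10 = 56.

56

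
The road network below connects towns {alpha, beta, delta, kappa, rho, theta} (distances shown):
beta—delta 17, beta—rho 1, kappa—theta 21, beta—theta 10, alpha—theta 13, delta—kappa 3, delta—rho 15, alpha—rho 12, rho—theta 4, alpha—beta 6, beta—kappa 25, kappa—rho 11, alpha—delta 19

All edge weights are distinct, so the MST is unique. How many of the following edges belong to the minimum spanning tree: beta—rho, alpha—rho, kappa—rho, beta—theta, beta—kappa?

Kruskal: consider edges lightest-first.
beta—rho (1): add. Components now {theta} {kappa} {beta,rho} {alpha} {delta}
delta—kappa (3): add. Components now {theta} {delta,kappa} {beta,rho} {alpha}
rho—theta (4): add. Components now {beta,rho,theta} {delta,kappa} {alpha}
alpha—beta (6): add. Components now {alpha,beta,rho,theta} {delta,kappa}
beta—theta (10): skip — theta and beta already connected.
kappa—rho (11): add. Components now {alpha,beta,delta,kappa,rho,theta}
MST edge set: {beta—rho, delta—kappa, rho—theta, alpha—beta, kappa—rho}.
Of the listed edges, {beta—rho, kappa—rho} are in the MST → 2.

2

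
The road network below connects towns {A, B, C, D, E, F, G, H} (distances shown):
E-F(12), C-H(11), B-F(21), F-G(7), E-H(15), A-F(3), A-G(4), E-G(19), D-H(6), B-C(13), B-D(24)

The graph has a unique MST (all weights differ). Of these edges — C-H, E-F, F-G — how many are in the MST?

2

Sort edges by weight, then run Kruskal:
A-F (3): add — endpoints in different components.
A-G (4): add — endpoints in different components.
D-H (6): add — endpoints in different components.
F-G (7): skip — F and G already connected.
C-H (11): add — endpoints in different components.
E-F (12): add — endpoints in different components.
B-C (13): add — endpoints in different components.
E-H (15): add — endpoints in different components.
MST edge set: {A-F, A-G, D-H, C-H, E-F, B-C, E-H}.
Of the listed edges, {C-H, E-F} are in the MST → 2.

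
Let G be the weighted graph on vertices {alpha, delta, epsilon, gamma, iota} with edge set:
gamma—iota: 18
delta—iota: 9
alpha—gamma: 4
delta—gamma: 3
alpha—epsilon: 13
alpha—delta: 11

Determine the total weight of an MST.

Kruskal: consider edges lightest-first.
delta—gamma (3): add — endpoints in different components.
alpha—gamma (4): add — endpoints in different components.
delta—iota (9): add — endpoints in different components.
alpha—delta (11): skip — delta and alpha already connected.
alpha—epsilon (13): add — endpoints in different components.
MST edges: delta—gamma, alpha—gamma, delta—iota, alpha—epsilon; total weight 3+4+9+13 = 29.

29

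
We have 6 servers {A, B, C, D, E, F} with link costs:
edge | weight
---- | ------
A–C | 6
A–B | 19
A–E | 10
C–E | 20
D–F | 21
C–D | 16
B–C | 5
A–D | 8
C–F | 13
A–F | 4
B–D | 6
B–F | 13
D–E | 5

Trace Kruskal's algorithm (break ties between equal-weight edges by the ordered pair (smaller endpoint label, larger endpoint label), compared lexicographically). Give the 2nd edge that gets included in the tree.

B-C

Sort edges by weight, then run Kruskal:
A–F (4): add. Components now {A,F} {B} {C} {D} {E}
B–C (5): add. Components now {A,F} {B,C} {D} {E}
D–E (5): add. Components now {A,F} {B,C} {D,E}
A–C (6): add. Components now {A,B,C,F} {D,E}
B–D (6): add. Components now {A,B,C,D,E,F}
The 2nd edge added is B–C.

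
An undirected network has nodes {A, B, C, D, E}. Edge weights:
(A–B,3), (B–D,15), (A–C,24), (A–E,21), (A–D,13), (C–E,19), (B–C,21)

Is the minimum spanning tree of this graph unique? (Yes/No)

No

Sort edges by weight, then run Kruskal:
A–B (3): add — endpoints in different components.
A–D (13): add — endpoints in different components.
B–D (15): skip — B and D already connected.
C–E (19): add — endpoints in different components.
A–E (21): add — endpoints in different components.
Non-tree edge B–C has weight 21, equal to the heaviest edge on its tree cycle — swapping gives another MST of the same weight. Not unique.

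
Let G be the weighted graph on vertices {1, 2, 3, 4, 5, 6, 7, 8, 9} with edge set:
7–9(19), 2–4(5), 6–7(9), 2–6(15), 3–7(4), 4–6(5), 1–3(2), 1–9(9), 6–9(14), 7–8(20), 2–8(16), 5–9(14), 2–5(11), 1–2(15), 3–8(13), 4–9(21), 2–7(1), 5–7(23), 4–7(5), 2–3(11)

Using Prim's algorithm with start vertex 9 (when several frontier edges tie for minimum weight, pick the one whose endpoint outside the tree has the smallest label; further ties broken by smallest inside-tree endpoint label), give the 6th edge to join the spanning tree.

4-6

Prim, starting at 9.
Step 1: cheapest edge leaving the tree is 1–9 (9); add 1.
Step 2: cheapest edge leaving the tree is 1–3 (2); add 3.
Step 3: cheapest edge leaving the tree is 3–7 (4); add 7.
Step 4: cheapest edge leaving the tree is 2–7 (1); add 2.
Step 5: cheapest edge leaving the tree is 2–4 (5); add 4.
Step 6: cheapest edge leaving the tree is 4–6 (5); add 6.
Step 7: cheapest edge leaving the tree is 2–5 (11); add 5.
Step 8: cheapest edge leaving the tree is 3–8 (13); add 8.
The 6th edge added is 4–6.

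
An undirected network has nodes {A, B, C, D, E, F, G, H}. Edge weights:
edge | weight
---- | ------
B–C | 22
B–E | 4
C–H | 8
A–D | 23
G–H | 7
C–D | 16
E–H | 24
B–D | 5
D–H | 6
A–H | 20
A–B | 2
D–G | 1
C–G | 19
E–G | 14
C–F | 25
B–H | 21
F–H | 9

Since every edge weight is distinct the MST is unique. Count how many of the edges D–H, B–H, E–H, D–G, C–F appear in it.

Kruskal's algorithm — process edges by increasing weight (ties by edge label):
D–G (1): add — endpoints in different components.
A–B (2): add — endpoints in different components.
B–E (4): add — endpoints in different components.
B–D (5): add — endpoints in different components.
D–H (6): add — endpoints in different components.
G–H (7): skip — G and H already connected.
C–H (8): add — endpoints in different components.
F–H (9): add — endpoints in different components.
MST edge set: {D–G, A–B, B–E, B–D, D–H, C–H, F–H}.
Of the listed edges, {D–H, D–G} are in the MST → 2.

2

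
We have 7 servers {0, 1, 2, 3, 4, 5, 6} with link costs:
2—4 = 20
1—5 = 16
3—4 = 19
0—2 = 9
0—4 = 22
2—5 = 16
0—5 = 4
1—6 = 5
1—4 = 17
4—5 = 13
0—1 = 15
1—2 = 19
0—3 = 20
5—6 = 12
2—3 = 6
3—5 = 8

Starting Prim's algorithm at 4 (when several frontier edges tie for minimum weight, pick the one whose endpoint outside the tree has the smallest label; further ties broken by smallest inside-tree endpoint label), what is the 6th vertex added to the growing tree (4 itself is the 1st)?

Prim, starting at 4.
Step 1: cheapest edge leaving the tree is 4—5 (13); add 5.
Step 2: cheapest edge leaving the tree is 0—5 (4); add 0.
Step 3: cheapest edge leaving the tree is 3—5 (8); add 3.
Step 4: cheapest edge leaving the tree is 2—3 (6); add 2.
Step 5: cheapest edge leaving the tree is 5—6 (12); add 6.
Step 6: cheapest edge leaving the tree is 1—6 (5); add 1.
Vertex order: 4, 5, 0, 3, 2, 6, 1. The 6th vertex is 6.

6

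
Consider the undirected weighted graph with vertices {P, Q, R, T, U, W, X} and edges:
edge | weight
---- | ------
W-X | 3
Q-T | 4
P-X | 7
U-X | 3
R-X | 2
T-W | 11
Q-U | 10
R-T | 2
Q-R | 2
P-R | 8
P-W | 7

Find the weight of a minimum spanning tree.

19

Prim, starting at R.
Step 1: cheapest edge leaving the tree is Q-R (2); add Q.
Step 2: cheapest edge leaving the tree is R-T (2); add T.
Step 3: cheapest edge leaving the tree is R-X (2); add X.
Step 4: cheapest edge leaving the tree is U-X (3); add U.
Step 5: cheapest edge leaving the tree is W-X (3); add W.
Step 6: cheapest edge leaving the tree is P-W (7); add P.
MST edges: Q-R, R-T, R-X, U-X, W-X, P-W; total weight 2+2+2+3+3+7 = 19.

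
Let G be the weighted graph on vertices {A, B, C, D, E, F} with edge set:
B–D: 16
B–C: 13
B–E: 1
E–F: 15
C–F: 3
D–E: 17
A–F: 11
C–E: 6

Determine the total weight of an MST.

Sort edges by weight, then run Kruskal:
B–E (1): add — endpoints in different components.
C–F (3): add — endpoints in different components.
C–E (6): add — endpoints in different components.
A–F (11): add — endpoints in different components.
B–C (13): skip — B and C already connected.
E–F (15): skip — E and F already connected.
B–D (16): add — endpoints in different components.
MST edges: B–E, C–F, C–E, A–F, B–D; total weight 1+3+6+11+16 = 37.

37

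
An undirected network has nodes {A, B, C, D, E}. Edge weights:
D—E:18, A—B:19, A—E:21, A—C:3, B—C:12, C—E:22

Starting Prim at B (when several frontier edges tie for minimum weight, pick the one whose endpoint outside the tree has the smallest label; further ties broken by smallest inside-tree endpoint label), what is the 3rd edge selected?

A-E

Prim's algorithm from B:
Step 1: cheapest edge leaving the tree is B—C (12); add C.
Step 2: cheapest edge leaving the tree is A—C (3); add A.
Step 3: cheapest edge leaving the tree is A—E (21); add E.
Step 4: cheapest edge leaving the tree is D—E (18); add D.
The 3rd edge added is A—E.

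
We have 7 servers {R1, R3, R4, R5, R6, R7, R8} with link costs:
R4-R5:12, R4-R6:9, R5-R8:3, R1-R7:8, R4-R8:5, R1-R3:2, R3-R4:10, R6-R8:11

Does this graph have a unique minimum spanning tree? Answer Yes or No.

Yes

Kruskal's algorithm — process edges by increasing weight (ties by edge label):
R1-R3 (2): add — endpoints in different components.
R5-R8 (3): add — endpoints in different components.
R4-R8 (5): add — endpoints in different components.
R1-R7 (8): add — endpoints in different components.
R4-R6 (9): add — endpoints in different components.
R3-R4 (10): add — endpoints in different components.
Every non-tree edge has weight strictly greater than the heaviest edge on the tree path between its endpoints, so the MST is unique.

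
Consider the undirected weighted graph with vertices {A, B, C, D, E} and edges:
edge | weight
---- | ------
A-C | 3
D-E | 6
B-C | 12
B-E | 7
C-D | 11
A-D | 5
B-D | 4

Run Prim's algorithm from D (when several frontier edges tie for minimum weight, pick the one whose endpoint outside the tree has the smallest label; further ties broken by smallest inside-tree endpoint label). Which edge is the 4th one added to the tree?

Grow the tree from D using Prim:
Step 1: frontier [B-D 4, A-D 5, D-E 6, C-D 11] → take B-D (4); add B.
Step 2: frontier [B-E 7, B-C 12, A-D 5, D-E 6, C-D 11] → take A-D (5); add A.
Step 3: frontier [A-C 3, B-E 7, B-C 12, D-E 6, C-D 11] → take A-C (3); add C.
Step 4: frontier [B-E 7, D-E 6] → take D-E (6); add E.
The 4th edge added is D-E.

D-E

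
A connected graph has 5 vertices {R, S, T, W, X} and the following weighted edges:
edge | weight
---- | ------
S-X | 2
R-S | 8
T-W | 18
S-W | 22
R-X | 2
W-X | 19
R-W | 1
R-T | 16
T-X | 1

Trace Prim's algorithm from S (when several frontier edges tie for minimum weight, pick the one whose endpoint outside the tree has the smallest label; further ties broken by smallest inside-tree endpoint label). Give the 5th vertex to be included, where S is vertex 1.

Grow the tree from S using Prim:
Step 1: cheapest edge leaving the tree is S-X (2); add X.
Step 2: cheapest edge leaving the tree is T-X (1); add T.
Step 3: cheapest edge leaving the tree is R-X (2); add R.
Step 4: cheapest edge leaving the tree is R-W (1); add W.
Vertex order: S, X, T, R, W. The 5th vertex is W.

W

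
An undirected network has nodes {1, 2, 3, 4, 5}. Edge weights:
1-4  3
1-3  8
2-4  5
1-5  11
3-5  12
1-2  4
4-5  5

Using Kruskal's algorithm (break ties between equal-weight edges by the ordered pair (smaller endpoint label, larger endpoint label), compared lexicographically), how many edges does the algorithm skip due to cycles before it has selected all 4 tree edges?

1

Sort edges by weight, then run Kruskal:
1-4 (3): add. Components now {1,4} {2} {3} {5}
1-2 (4): add. Components now {1,2,4} {3} {5}
2-4 (5): skip — 2 and 4 already connected.
4-5 (5): add. Components now {1,2,4,5} {3}
1-3 (8): add. Components now {1,2,3,4,5}
Edges rejected before the tree was complete: 1.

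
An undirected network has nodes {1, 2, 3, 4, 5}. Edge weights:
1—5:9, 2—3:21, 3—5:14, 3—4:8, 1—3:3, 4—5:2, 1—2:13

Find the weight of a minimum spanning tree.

26

Grow the tree from 2 using Prim:
Step 1: frontier [1—2 13, 2—3 21] → take 1—2 (13); add 1.
Step 2: frontier [1—3 3, 1—5 9, 2—3 21] → take 1—3 (3); add 3.
Step 3: frontier [1—5 9, 3—4 8, 3—5 14] → take 3—4 (8); add 4.
Step 4: frontier [1—5 9, 3—5 14, 4—5 2] → take 4—5 (2); add 5.
MST edges: 1—2, 1—3, 3—4, 4—5; total weight 13+3+8+2 = 26.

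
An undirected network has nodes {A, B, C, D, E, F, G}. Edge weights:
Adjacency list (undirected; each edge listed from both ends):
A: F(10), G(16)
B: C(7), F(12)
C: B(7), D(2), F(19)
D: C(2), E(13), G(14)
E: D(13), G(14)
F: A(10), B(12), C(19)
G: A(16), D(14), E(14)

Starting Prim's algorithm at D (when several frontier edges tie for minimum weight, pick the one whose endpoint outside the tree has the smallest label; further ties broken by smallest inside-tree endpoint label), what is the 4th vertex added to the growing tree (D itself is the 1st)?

Prim's algorithm from D:
Step 1: cheapest edge leaving the tree is C—D (2); add C.
Step 2: cheapest edge leaving the tree is B—C (7); add B.
Step 3: cheapest edge leaving the tree is B—F (12); add F.
Step 4: cheapest edge leaving the tree is A—F (10); add A.
Step 5: cheapest edge leaving the tree is D—E (13); add E.
Step 6: cheapest edge leaving the tree is D—G (14); add G.
Vertex order: D, C, B, F, A, E, G. The 4th vertex is F.

F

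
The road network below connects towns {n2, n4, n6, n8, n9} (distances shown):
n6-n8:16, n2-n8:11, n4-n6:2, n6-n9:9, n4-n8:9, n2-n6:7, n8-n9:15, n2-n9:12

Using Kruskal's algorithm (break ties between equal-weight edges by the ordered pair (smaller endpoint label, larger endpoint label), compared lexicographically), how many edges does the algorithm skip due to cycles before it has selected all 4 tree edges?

Sort edges by weight, then run Kruskal:
n4-n6 (2): add. Components now {n2} {n4,n6} {n8} {n9}
n2-n6 (7): add. Components now {n2,n4,n6} {n8} {n9}
n4-n8 (9): add. Components now {n2,n4,n6,n8} {n9}
n6-n9 (9): add. Components now {n2,n4,n6,n8,n9}
Edges rejected before the tree was complete: 0.

0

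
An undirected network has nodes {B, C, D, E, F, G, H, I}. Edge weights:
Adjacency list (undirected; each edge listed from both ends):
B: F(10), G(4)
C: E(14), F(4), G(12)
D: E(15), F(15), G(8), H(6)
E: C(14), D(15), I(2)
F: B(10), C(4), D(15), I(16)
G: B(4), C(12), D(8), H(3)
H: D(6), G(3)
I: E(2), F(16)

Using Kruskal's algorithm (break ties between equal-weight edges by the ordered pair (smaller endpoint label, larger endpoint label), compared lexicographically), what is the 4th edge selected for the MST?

Kruskal's algorithm — process edges by increasing weight (ties by edge label):
E—I (2): add — endpoints in different components.
G—H (3): add — endpoints in different components.
B—G (4): add — endpoints in different components.
C—F (4): add — endpoints in different components.
D—H (6): add — endpoints in different components.
D—G (8): skip — D and G already connected.
B—F (10): add — endpoints in different components.
C—G (12): skip — C and G already connected.
C—E (14): add — endpoints in different components.
The 4th edge added is C—F.

C-F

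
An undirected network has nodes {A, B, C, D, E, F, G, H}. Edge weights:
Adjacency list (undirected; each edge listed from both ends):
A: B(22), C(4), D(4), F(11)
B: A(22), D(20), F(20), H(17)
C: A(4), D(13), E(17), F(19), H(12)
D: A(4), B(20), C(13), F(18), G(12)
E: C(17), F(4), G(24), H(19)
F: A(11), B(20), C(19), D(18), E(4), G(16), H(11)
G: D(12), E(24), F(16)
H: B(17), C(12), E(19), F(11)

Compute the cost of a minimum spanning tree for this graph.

63

Prim, starting at F.
Step 1: cheapest edge leaving the tree is E F (4); add E.
Step 2: cheapest edge leaving the tree is A F (11); add A.
Step 3: cheapest edge leaving the tree is A C (4); add C.
Step 4: cheapest edge leaving the tree is A D (4); add D.
Step 5: cheapest edge leaving the tree is F H (11); add H.
Step 6: cheapest edge leaving the tree is D G (12); add G.
Step 7: cheapest edge leaving the tree is B H (17); add B.
MST edges: E F, A F, A C, A D, F H, D G, B H; total weight 4+11+4+4+11+12+17 = 63.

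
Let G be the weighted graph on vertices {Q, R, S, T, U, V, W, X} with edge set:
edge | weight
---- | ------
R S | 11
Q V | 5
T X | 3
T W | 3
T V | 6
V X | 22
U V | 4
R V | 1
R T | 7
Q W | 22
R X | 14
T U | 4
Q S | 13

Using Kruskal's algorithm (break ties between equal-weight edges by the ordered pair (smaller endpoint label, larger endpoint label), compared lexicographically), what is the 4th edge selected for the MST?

Kruskal's algorithm — process edges by increasing weight (ties by edge label):
R V (1): add — endpoints in different components.
T W (3): add — endpoints in different components.
T X (3): add — endpoints in different components.
T U (4): add — endpoints in different components.
U V (4): add — endpoints in different components.
Q V (5): add — endpoints in different components.
T V (6): skip — V and T already connected.
R T (7): skip — R and T already connected.
R S (11): add — endpoints in different components.
The 4th edge added is T U.

T-U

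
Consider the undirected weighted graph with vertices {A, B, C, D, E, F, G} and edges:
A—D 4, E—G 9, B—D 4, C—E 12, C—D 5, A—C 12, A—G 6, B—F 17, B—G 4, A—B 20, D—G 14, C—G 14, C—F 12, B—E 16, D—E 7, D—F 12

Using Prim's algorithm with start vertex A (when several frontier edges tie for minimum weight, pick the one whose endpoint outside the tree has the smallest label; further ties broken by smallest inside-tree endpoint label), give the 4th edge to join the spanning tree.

C-D

Prim's algorithm from A:
Step 1: cheapest edge leaving the tree is A—D (4); add D.
Step 2: cheapest edge leaving the tree is B—D (4); add B.
Step 3: cheapest edge leaving the tree is B—G (4); add G.
Step 4: cheapest edge leaving the tree is C—D (5); add C.
Step 5: cheapest edge leaving the tree is D—E (7); add E.
Step 6: cheapest edge leaving the tree is C—F (12); add F.
The 4th edge added is C—D.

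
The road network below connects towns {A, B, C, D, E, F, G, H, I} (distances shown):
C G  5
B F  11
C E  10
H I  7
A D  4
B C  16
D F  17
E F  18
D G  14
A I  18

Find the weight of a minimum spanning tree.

85

Kruskal: consider edges lightest-first.
A D (4): add — endpoints in different components.
C G (5): add — endpoints in different components.
H I (7): add — endpoints in different components.
C E (10): add — endpoints in different components.
B F (11): add — endpoints in different components.
D G (14): add — endpoints in different components.
B C (16): add — endpoints in different components.
D F (17): skip — D and F already connected.
A I (18): add — endpoints in different components.
MST edges: A D, C G, H I, C E, B F, D G, B C, A I; total weight 4+5+7+10+11+14+16+18 = 85.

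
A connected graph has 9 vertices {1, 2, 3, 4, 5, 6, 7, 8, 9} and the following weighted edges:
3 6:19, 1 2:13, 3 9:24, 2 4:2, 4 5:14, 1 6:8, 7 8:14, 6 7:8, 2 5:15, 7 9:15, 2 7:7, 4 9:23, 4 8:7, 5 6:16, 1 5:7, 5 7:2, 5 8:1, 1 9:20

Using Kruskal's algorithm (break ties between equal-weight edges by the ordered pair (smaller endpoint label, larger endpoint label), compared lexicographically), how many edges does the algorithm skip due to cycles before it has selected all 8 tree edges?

Sort edges by weight, then run Kruskal:
5 8 (1): add — endpoints in different components.
2 4 (2): add — endpoints in different components.
5 7 (2): add — endpoints in different components.
1 5 (7): add — endpoints in different components.
2 7 (7): add — endpoints in different components.
4 8 (7): skip — 4 and 8 already connected.
1 6 (8): add — endpoints in different components.
6 7 (8): skip — 6 and 7 already connected.
1 2 (13): skip — 1 and 2 already connected.
4 5 (14): skip — 4 and 5 already connected.
7 8 (14): skip — 7 and 8 already connected.
2 5 (15): skip — 2 and 5 already connected.
7 9 (15): add — endpoints in different components.
5 6 (16): skip — 5 and 6 already connected.
3 6 (19): add — endpoints in different components.
Edges rejected before the tree was complete: 7.

7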